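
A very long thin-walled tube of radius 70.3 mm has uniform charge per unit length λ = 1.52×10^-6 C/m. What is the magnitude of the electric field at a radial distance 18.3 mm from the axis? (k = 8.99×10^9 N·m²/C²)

By cylindrical symmetry E is radial; use a coaxial Gaussian cylinder of radius 18.3 mm and length L (r < 70.3 mm, inside the shell).
All the surface charge lies outside this cylinder: Q_enc = 0, hence E = 0.

E = 0 (no enclosed charge)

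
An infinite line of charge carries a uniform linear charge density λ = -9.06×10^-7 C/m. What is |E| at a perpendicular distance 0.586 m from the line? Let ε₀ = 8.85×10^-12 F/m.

E = 2.78×10^4 V/m

Coaxial Gaussian cylinder, radius r = 0.586 m, length L.
Q_enc = λL, so λ_enc = -9.06×10^-7 C/m.
Applying ∮E·dA = Q_enc/ε₀ with the end caps contributing no flux:
E = |λ_enc|/(2πε₀r) = (9.06×10^-7)/(2π·8.85×10^-12·0.586) = 2.78×10^4 N/C.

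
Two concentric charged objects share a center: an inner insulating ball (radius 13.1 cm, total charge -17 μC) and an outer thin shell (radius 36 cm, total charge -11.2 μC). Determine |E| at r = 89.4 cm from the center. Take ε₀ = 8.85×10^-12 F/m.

3.17e5 V/m

Symmetry ⇒ E = E(r) r̂. Gaussian sphere of radius r = 89.4 cm (r > 36 cm, enclosing both).
Q_enc = (-17 μC) + (-11.2 μC) = -2.82×10^-5 C.
Applying ∮E·dA = Q_enc/ε₀ with Φ = E(4πr²):
E = |Q_enc|/(4πε₀r²) = (2.82×10^-5)/(4π·8.85×10^-12·(0.894)²) = 3.17e5 N/C.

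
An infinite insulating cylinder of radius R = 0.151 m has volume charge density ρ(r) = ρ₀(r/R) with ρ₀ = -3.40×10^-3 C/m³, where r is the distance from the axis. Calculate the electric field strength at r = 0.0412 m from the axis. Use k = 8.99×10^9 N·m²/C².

Take a coaxial cylindrical Gaussian surface of radius r = 0.0412 m and length L (r < R).
λ_enc = ∫₀^r ρ(r')·2πr' dr' = (2πρ₀/R)·r^3/3 = -3.298×10^-6 C/m.
Since E is radial and uniform over the curved surface, Φ = E·2πrL = Q_enc/ε₀ = λ_enc L/ε₀.
E = 2k|λ_enc|/r = 2(8.99×10^9)(3.298e-6)/(0.0412) = 1.44e6 N/C.

E ≈ 1.44×10^6 V/m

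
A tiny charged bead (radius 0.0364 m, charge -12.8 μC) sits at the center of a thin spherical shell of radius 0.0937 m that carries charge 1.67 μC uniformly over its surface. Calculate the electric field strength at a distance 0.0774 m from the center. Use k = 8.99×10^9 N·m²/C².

E ≈ 1.92×10^7 N/C

Take a concentric spherical Gaussian surface of radius r = 0.0774 m (between the bodies, 0.0364 m < r < 0.0937 m).
The shell at 0.0937 m lies outside the Gaussian surface, so Q_enc = -12.8 μC = -1.28×10^-5 C.
Gauss's law: E·4πr² = Q_enc/ε₀.
E = k|Q_enc|/r² = (8.99×10^9)(1.28×10^-5)/(0.0774)² = 1.92×10^7 N/C.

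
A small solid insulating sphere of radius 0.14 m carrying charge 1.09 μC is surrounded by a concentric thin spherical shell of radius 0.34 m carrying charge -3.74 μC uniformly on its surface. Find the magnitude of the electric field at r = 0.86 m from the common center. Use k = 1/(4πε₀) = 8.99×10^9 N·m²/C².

Use a concentric Gaussian sphere at r = 0.86 m (r > 0.34 m, enclosing both).
Q_enc = (1.09 μC) + (-3.74 μC) = -2.65×10^-6 C.
Gauss's law: E·4πr² = Q_enc/ε₀.
E = k|Q_enc|/r² = (8.99×10^9)(2.65×10^-6)/(0.86)² = 3.22×10^4 N/C.

3.22×10^4 V/m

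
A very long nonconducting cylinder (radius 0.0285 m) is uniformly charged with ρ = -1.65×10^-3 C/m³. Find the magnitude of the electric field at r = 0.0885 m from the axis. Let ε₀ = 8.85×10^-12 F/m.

Take a coaxial cylindrical Gaussian surface of radius r = 0.0885 m and length L (r > 0.0285 m, full cross-section enclosed).
λ_enc = ρ·πR² = (-1.65×10^-3)π(0.0285)² = -4.21e-6 C/m.
Applying ∮E·dA = Q_enc/ε₀ with the end caps contributing no flux:
E = |λ_enc|/(2πε₀r) = (4.21×10^-6)/(2π·8.85×10^-12·0.0885) = 8.56e5 N/C.

|E| = 8.56e5 V/m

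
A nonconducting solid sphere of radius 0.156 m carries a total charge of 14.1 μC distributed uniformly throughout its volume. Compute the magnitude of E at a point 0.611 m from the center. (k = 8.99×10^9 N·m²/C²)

Symmetry ⇒ E = E(r) r̂. Gaussian sphere of radius r = 0.611 m (r > R, so the entire charge is enclosed).
Q_enc = 14.1 μC = 1.41e-5 C.
By Gauss's law, ∮E·dA = E·4πr² = Q_enc/ε₀.
E = k|Q_enc|/r² = (8.99×10^9)(1.41×10^-5)/(0.611)² = 3.40×10^5 N/C.

E = 3.40e5 N/C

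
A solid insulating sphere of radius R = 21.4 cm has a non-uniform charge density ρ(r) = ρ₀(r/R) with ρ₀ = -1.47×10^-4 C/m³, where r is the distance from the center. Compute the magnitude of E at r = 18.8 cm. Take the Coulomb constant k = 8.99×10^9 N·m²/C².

Use a concentric Gaussian sphere at r = 18.8 cm (r < R).
Integrate the density: Q_enc = 4π ∫₀^r ρ₀(r'/R)^1 r'² dr' = 4πρ₀ r^4/(4·R) = -2.696e-6 C.
By Gauss's law, ∮E·dA = E·4πr² = Q_enc/ε₀.
E = k|Q_enc|/r² = (8.99×10^9)(2.696×10^-6)/(0.188)² = 6.86×10^5 N/C.

E ≈ 6.86e5 N/C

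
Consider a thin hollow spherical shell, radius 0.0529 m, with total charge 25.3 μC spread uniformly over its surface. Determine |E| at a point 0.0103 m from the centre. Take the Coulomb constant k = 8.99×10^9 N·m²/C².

Symmetry ⇒ E = E(r) r̂. Gaussian sphere of radius r = 0.0103 m (inside the shell, r < 0.0529 m).
No charge lies within this surface, so Q_enc = 0 and Gauss's law gives E·4πr² = 0 ⇒ E = 0.

E = 0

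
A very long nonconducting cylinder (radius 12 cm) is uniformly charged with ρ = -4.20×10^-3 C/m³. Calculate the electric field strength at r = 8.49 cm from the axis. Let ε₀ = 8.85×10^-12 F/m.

By cylindrical symmetry E is radial; use a coaxial Gaussian cylinder of radius 8.49 cm and length L (r < R).
Enclosed charge per unit length: λ_enc = ρ·πr² = (-4.20×10^-3)π(0.0849)² = -9.511×10^-5 C/m.
Since E is radial and uniform over the curved surface, Φ = E·2πrL = Q_enc/ε₀ = λ_enc L/ε₀.
E = |λ_enc|/(2πε₀r) = (9.511×10^-5)/(2π·8.85×10^-12·0.0849) = 2.01e7 N/C.

|E| = 2.01×10^7 V/m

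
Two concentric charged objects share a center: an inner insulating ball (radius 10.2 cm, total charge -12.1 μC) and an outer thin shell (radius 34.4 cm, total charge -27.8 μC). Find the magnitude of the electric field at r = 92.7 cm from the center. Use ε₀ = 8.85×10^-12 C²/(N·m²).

4.18×10^5 N/C

By spherical symmetry E is radial; choose a Gaussian sphere of radius r = 92.7 cm (r > 34.4 cm, enclosing both).
Q_enc = (-12.1 μC) + (-27.8 μC) = -3.99×10^-5 C.
Applying ∮E·dA = Q_enc/ε₀ with Φ = E(4πr²):
E = |Q_enc|/(4πε₀r²) = (3.99e-5)/(4π·8.85×10^-12·(0.927)²) = 4.18e5 N/C.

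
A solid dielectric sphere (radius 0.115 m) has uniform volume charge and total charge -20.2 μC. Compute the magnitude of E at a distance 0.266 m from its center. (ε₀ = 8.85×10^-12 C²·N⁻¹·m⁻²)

E ≈ 2.57×10^6 N/C

Take a concentric spherical Gaussian surface of radius r = 0.266 m (r > R, so the entire charge is enclosed).
Q_enc = -20.2 μC = -2.02×10^-5 C.
Since E is radial and uniform over the Gaussian sphere, Φ = E·4πr² = Q_enc/ε₀.
E = |Q_enc|/(4πε₀r²) = (2.02e-5)/(4π·8.85×10^-12·(0.266)²) = 2.57e6 N/C.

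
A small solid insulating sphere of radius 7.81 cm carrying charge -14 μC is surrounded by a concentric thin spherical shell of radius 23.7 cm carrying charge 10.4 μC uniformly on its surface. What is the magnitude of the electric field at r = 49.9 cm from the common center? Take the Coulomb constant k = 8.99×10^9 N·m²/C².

E ≈ 1.30×10^5 N/C

By spherical symmetry E is radial; choose a Gaussian sphere of radius r = 49.9 cm (r > 23.7 cm, enclosing both).
Q_enc = (-14 μC) + (10.4 μC) = -3.60×10^-6 C.
Gauss's law: E·4πr² = Q_enc/ε₀.
E = k|Q_enc|/r² = (8.99×10^9)(3.60e-6)/(0.499)² = 1.30×10^5 N/C.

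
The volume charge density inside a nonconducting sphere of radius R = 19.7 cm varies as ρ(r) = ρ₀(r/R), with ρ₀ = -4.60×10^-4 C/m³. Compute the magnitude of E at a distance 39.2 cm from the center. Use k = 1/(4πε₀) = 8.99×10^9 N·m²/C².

Take a concentric spherical Gaussian surface of radius r = 39.2 cm (r > R, all charge enclosed).
Q_enc = 4π ∫₀^R ρ₀(r'/R)^1 r'² dr' = 4πρ₀R³/4 = -1.105×10^-5 C.
Gauss's law: E·4πr² = Q_enc/ε₀.
E = k|Q_enc|/r² = (8.99×10^9)(1.105×10^-5)/(0.392)² = 6.46×10^5 N/C.

E = 6.46×10^5 N/C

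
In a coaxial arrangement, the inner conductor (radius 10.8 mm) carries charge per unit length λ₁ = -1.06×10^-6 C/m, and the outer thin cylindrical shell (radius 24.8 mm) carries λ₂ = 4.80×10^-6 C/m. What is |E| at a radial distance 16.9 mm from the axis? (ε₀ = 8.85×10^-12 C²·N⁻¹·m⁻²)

By cylindrical symmetry E is radial; use a coaxial Gaussian cylinder of radius 16.9 mm and length L (between the conductors, 10.8 mm < r < 24.8 mm).
The shell at 24.8 mm lies outside the Gaussian surface, so λ_enc = λ₁ = -1.06e-6 C/m.
Gauss's law: E·2πrL = λ_enc L/ε₀.
E = |λ_enc|/(2πε₀r) = (1.06×10^-6)/(2π·8.85×10^-12·0.0169) = 1.13e6 N/C.

1.13×10^6 V/m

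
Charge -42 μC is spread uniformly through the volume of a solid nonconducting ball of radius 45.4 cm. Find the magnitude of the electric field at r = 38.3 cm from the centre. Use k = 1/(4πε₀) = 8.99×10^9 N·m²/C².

Take a concentric spherical Gaussian surface of radius r = 38.3 cm (r < R).
Only the charge within r is enclosed: Q_enc = Q·(r/R)³ = (-42 μC)·(38.3 cm/45.4 cm)³ = -2.522×10^-5 C.
Applying ∮E·dA = Q_enc/ε₀ with Φ = E(4πr²):
E = k|Q_enc|/r² = (8.99×10^9)(2.522×10^-5)/(0.383)² = 1.55×10^6 N/C.

E ≈ 1.55e6 V/m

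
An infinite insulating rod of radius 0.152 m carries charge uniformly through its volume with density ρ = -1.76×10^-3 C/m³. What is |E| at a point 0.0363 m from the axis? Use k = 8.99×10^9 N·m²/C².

E = 3.61×10^6 N/C

Take a coaxial cylindrical Gaussian surface of radius r = 0.0363 m and length L (r < R).
Enclosed charge per unit length: λ_enc = ρ·πr² = (-1.76×10^-3)π(0.0363)² = -7.286×10^-6 C/m.
Applying ∮E·dA = Q_enc/ε₀ with the end caps contributing no flux:
E = 2k|λ_enc|/r = 2(8.99×10^9)(7.286×10^-6)/(0.0363) = 3.61×10^6 N/C.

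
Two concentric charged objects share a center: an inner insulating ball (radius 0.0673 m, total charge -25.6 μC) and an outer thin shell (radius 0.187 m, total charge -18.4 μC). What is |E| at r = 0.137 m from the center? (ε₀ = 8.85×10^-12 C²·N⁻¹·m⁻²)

E = 1.23×10^7 N/C

Use a concentric Gaussian sphere at r = 0.137 m (between the bodies, 0.0673 m < r < 0.187 m).
The shell at 0.187 m lies outside the Gaussian surface, so Q_enc = -25.6 μC = -2.56×10^-5 C.
Gauss's law: E·4πr² = Q_enc/ε₀.
E = |Q_enc|/(4πε₀r²) = (2.56×10^-5)/(4π·8.85×10^-12·(0.137)²) = 1.23e7 N/C.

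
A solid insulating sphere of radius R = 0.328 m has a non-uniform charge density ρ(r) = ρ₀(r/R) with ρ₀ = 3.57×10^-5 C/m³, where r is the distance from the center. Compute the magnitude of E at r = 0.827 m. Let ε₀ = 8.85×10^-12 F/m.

Take a concentric spherical Gaussian surface of radius r = 0.827 m (r > R, all charge enclosed).
Q_enc = 4π ∫₀^R ρ₀(r'/R)^1 r'² dr' = 4πρ₀R³/4 = 3.958e-6 C.
By Gauss's law, ∮E·dA = E·4πr² = Q_enc/ε₀.
E = |Q_enc|/(4πε₀r²) = (3.958e-6)/(4π·8.85×10^-12·(0.827)²) = 5.20e4 N/C.

E ≈ 5.20e4 N/C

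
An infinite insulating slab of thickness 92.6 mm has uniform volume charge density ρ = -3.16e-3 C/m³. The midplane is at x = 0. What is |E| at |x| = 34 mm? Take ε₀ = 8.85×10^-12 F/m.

E = 1.21×10^7 N/C

By symmetry E is perpendicular to the slab. A Gaussian pillbox from −34 mm to +34 mm (face area A) lies entirely within the slab.
Q_enc = ρ·(2x)·A and flux = 2EA, so 2EA = 2ρxA/ε₀ ⇒ E = |ρ|x/ε₀.
E = (3.16×10^-3)(0.034)/(8.85×10^-12) = 1.21×10^7 N/C.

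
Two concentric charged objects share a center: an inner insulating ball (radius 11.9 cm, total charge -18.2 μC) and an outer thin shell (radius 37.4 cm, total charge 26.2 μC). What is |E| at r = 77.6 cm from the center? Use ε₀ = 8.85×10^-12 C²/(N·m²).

By spherical symmetry E is radial; choose a Gaussian sphere of radius r = 77.6 cm (r > 37.4 cm, enclosing both).
Q_enc = (-18.2 μC) + (26.2 μC) = 8.00×10^-6 C.
Gauss's law: E·4πr² = Q_enc/ε₀.
E = |Q_enc|/(4πε₀r²) = (8.00e-6)/(4π·8.85×10^-12·(0.776)²) = 1.19×10^5 N/C.

E ≈ 1.19×10^5 N/C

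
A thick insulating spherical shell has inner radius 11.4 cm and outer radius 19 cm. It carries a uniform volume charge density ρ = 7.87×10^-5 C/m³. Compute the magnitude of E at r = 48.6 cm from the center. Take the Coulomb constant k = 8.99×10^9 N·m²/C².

|E| ≈ 6.75×10^4 N/C

Symmetry ⇒ E = E(r) r̂. Gaussian sphere of radius r = 48.6 cm (r > 19 cm, enclosing the whole shell).
Q_enc = ρ·(4π/3)(b³ − a³) = (7.87×10^-5)·(4π/3)·((0.19)³ − (0.114)³) = 1.773e-6 C.
Since E is radial and uniform over the Gaussian sphere, Φ = E·4πr² = Q_enc/ε₀.
E = k|Q_enc|/r² = (8.99×10^9)(1.773×10^-6)/(0.486)² = 6.75e4 N/C.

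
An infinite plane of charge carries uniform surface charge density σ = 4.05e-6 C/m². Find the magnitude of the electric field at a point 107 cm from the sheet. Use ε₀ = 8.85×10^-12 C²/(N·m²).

Choose a cylindrical pillbox piercing the sheet, end faces (area A) parallel to it.
Only the two end caps contribute flux: Φ = 2EA. With Q_enc = σA, Gauss's law gives E = |σ|/(2ε₀).
E = |σ|/(2ε₀) = (4.05×10^-6)/(2·8.85×10^-12) = 2.29×10^5 N/C.

|E| ≈ 2.29×10^5 N/C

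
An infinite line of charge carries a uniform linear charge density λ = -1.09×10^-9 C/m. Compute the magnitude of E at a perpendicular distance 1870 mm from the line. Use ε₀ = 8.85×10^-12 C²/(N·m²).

10.5 N/C

Choose a coaxial cylinder of radius r = 1870 mm (arbitrary length L) as the Gaussian surface.
Q_enc = λL, so λ_enc = -1.09e-9 C/m.
Since E is radial and uniform over the curved surface, Φ = E·2πrL = Q_enc/ε₀ = λ_enc L/ε₀.
E = |λ_enc|/(2πε₀r) = (1.09×10^-9)/(2π·8.85×10^-12·1.87) = 10.5 N/C.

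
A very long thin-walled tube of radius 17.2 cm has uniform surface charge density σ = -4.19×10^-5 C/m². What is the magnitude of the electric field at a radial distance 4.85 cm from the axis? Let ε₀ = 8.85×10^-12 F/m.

Take a coaxial cylindrical Gaussian surface of radius r = 4.85 cm and length L (r < 17.2 cm, inside the shell).
All the surface charge lies outside this cylinder: Q_enc = 0, hence E = 0.

|E| = 0 N/C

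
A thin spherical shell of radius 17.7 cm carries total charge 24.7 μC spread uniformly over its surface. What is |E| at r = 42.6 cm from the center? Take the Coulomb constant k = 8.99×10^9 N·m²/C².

Take a concentric spherical Gaussian surface of radius r = 42.6 cm (r > 17.7 cm).
The entire shell is enclosed: Q_enc = 2.47e-5 C.
Gauss's law: E·4πr² = Q_enc/ε₀.
E = k|Q_enc|/r² = (8.99×10^9)(2.47×10^-5)/(0.426)² = 1.22×10^6 N/C.

|E| ≈ 1.22e6 N/C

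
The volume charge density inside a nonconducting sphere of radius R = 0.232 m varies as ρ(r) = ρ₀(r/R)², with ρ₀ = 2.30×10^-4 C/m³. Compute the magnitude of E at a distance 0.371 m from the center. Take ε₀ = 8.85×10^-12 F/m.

E ≈ 4.72×10^5 V/m

Symmetry ⇒ E = E(r) r̂. Gaussian sphere of radius r = 0.371 m (r > R, all charge enclosed).
Q_enc = 4π ∫₀^R ρ₀(r'/R)^2 r'² dr' = 4πρ₀R³/5 = 7.218e-6 C.
Since E is radial and uniform over the Gaussian sphere, Φ = E·4πr² = Q_enc/ε₀.
E = |Q_enc|/(4πε₀r²) = (7.218e-6)/(4π·8.85×10^-12·(0.371)²) = 4.72e5 N/C.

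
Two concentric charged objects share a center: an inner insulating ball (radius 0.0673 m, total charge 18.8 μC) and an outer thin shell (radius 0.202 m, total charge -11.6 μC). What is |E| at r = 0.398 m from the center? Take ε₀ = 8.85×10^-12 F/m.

E ≈ 4.09×10^5 N/C

Take a concentric spherical Gaussian surface of radius r = 0.398 m (r > 0.202 m, enclosing both).
Q_enc = (18.8 μC) + (-11.6 μC) = 7.20×10^-6 C.
By Gauss's law, ∮E·dA = E·4πr² = Q_enc/ε₀.
E = |Q_enc|/(4πε₀r²) = (7.20×10^-6)/(4π·8.85×10^-12·(0.398)²) = 4.09×10^5 N/C.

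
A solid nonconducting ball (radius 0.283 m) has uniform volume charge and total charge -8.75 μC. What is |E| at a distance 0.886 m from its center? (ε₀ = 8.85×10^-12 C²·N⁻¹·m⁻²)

E = 1.00e5 V/m

Take a concentric spherical Gaussian surface of radius r = 0.886 m (r > R, so the entire charge is enclosed).
Q_enc = -8.75 μC = -8.75×10^-6 C.
Gauss's law: E·4πr² = Q_enc/ε₀.
E = |Q_enc|/(4πε₀r²) = (8.75×10^-6)/(4π·8.85×10^-12·(0.886)²) = 1.00e5 N/C.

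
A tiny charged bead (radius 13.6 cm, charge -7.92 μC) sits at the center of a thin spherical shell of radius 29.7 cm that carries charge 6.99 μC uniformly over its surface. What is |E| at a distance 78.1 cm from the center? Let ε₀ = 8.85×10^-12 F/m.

Symmetry ⇒ E = E(r) r̂. Gaussian sphere of radius r = 78.1 cm (r > 29.7 cm, enclosing both).
Q_enc = (-7.92 μC) + (6.99 μC) = -9.30×10^-7 C.
Since E is radial and uniform over the Gaussian sphere, Φ = E·4πr² = Q_enc/ε₀.
E = |Q_enc|/(4πε₀r²) = (9.30×10^-7)/(4π·8.85×10^-12·(0.781)²) = 1.37×10^4 N/C.

|E| ≈ 1.37e4 V/m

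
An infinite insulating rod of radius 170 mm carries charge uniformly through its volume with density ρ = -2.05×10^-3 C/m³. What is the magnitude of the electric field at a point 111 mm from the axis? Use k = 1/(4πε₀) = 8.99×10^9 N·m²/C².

E ≈ 1.29×10^7 N/C

By cylindrical symmetry E is radial; use a coaxial Gaussian cylinder of radius 111 mm and length L (r < R).
Charge inside radius r per length L is ρ·πr²·L, so λ_enc = ρπr² = -7.935×10^-5 C/m.
Gauss's law: E·2πrL = λ_enc L/ε₀.
E = 2k|λ_enc|/r = 2(8.99×10^9)(7.935×10^-5)/(0.111) = 1.29×10^7 N/C.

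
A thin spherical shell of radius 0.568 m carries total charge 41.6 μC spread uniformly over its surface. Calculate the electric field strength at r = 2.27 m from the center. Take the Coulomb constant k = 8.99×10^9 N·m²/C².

E ≈ 7.26×10^4 N/C

Use a concentric Gaussian sphere at r = 2.27 m (r > 0.568 m).
The entire shell is enclosed: Q_enc = 4.16×10^-5 C.
Since E is radial and uniform over the Gaussian sphere, Φ = E·4πr² = Q_enc/ε₀.
E = k|Q_enc|/r² = (8.99×10^9)(4.16×10^-5)/(2.27)² = 7.26×10^4 N/C.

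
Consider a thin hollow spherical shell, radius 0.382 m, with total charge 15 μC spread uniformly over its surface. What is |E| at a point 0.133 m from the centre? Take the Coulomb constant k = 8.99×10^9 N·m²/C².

|E| = 0 V/m

Use a concentric Gaussian sphere at r = 0.133 m (inside the shell, r < 0.382 m).
No charge lies within this surface, so Q_enc = 0 and Gauss's law gives E·4πr² = 0 ⇒ E = 0.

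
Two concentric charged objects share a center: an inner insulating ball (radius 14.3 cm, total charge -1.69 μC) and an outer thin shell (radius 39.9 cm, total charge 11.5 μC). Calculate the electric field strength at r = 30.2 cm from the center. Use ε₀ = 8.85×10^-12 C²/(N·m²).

E = 1.67e5 V/m

Take a concentric spherical Gaussian surface of radius r = 30.2 cm (between the bodies, 14.3 cm < r < 39.9 cm).
Only the inner charge is enclosed; the outer shell contributes nothing inside itself. Q_enc = -1.69 μC = -1.69×10^-6 C.
Gauss's law: E·4πr² = Q_enc/ε₀.
E = |Q_enc|/(4πε₀r²) = (1.69e-6)/(4π·8.85×10^-12·(0.302)²) = 1.67×10^5 N/C.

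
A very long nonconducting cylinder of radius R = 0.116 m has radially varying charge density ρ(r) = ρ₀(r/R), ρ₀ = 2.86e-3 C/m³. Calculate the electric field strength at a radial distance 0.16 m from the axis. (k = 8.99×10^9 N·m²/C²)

Coaxial Gaussian cylinder, radius r = 0.16 m, length L (r > R, full charge per length enclosed).
λ_enc = 2π ∫₀^R ρ₀(r'/R)^1 r' dr' = 2πρ₀R²/3 = 8.06×10^-5 C/m.
Gauss's law: E·2πrL = λ_enc L/ε₀.
E = 2k|λ_enc|/r = 2(8.99×10^9)(8.06e-5)/(0.16) = 9.06e6 N/C.

E = 9.06e6 N/C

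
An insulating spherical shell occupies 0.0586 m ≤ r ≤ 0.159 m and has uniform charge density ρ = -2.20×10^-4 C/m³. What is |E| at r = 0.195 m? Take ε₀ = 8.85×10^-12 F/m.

E = 8.32×10^5 N/C

Symmetry ⇒ E = E(r) r̂. Gaussian sphere of radius r = 0.195 m (r > 0.159 m, enclosing the whole shell).
Q_enc = ρ·(4π/3)(b³ − a³) = (-2.20×10^-4)·(4π/3)·((0.159)³ − (0.0586)³) = -3.519e-6 C.
Gauss's law: E·4πr² = Q_enc/ε₀.
E = |Q_enc|/(4πε₀r²) = (3.519×10^-6)/(4π·8.85×10^-12·(0.195)²) = 8.32×10^5 N/C.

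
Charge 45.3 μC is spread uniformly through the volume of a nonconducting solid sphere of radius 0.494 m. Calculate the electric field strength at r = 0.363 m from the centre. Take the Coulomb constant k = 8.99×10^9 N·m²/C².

|E| ≈ 1.23×10^6 N/C

Symmetry ⇒ E = E(r) r̂. Gaussian sphere of radius r = 0.363 m (r < R).
Only the charge within r is enclosed: Q_enc = Q·(r/R)³ = (45.3 μC)·(0.363 m/0.494 m)³ = 1.797×10^-5 C.
Applying ∮E·dA = Q_enc/ε₀ with Φ = E(4πr²):
E = k|Q_enc|/r² = (8.99×10^9)(1.797×10^-5)/(0.363)² = 1.23×10^6 N/C.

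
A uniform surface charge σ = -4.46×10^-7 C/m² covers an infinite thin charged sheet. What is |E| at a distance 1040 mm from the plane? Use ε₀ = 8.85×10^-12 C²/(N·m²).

E = 2.52×10^4 V/m

The symmetry is planar: E is normal to the sheet and the same magnitude on both sides. Take a pillbox straddling the sheet with end-cap area A.
Only the two end caps contribute flux: Φ = 2EA. With Q_enc = σA, Gauss's law gives E = |σ|/(2ε₀).
E = |σ|/(2ε₀) = (4.46e-7)/(2·8.85×10^-12) = 2.52×10^4 N/C.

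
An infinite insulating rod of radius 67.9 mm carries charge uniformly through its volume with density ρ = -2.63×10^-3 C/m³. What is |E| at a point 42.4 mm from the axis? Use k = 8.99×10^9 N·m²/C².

6.30×10^6 N/C

Coaxial Gaussian cylinder, radius r = 42.4 mm, length L (r < R).
Charge inside radius r per length L is ρ·πr²·L, so λ_enc = ρπr² = -1.485×10^-5 C/m.
Since E is radial and uniform over the curved surface, Φ = E·2πrL = Q_enc/ε₀ = λ_enc L/ε₀.
E = 2k|λ_enc|/r = 2(8.99×10^9)(1.485×10^-5)/(0.0424) = 6.30×10^6 N/C.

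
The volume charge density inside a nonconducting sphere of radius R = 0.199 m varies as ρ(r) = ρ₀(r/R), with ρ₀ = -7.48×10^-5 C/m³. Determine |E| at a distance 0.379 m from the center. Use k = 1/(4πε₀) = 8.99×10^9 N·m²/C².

E ≈ 1.16e5 V/m

Symmetry ⇒ E = E(r) r̂. Gaussian sphere of radius r = 0.379 m (r > R, all charge enclosed).
Q_enc = 4π ∫₀^R ρ₀(r'/R)^1 r'² dr' = 4πρ₀R³/4 = -1.852×10^-6 C.
Since E is radial and uniform over the Gaussian sphere, Φ = E·4πr² = Q_enc/ε₀.
E = k|Q_enc|/r² = (8.99×10^9)(1.852×10^-6)/(0.379)² = 1.16×10^5 N/C.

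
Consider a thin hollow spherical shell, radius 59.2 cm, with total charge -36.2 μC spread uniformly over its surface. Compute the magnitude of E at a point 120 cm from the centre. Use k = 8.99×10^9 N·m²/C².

2.26×10^5 V/m

By spherical symmetry E is radial; choose a Gaussian sphere of radius r = 120 cm (r > 59.2 cm).
The entire shell is enclosed: Q_enc = -3.62×10^-5 C.
Gauss's law: E·4πr² = Q_enc/ε₀.
E = k|Q_enc|/r² = (8.99×10^9)(3.62×10^-5)/(1.2)² = 2.26×10^5 N/C.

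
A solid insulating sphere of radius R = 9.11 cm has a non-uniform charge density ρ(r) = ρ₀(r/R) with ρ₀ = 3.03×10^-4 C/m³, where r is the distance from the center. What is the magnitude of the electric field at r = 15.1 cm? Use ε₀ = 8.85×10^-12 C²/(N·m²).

Use a concentric Gaussian sphere at r = 15.1 cm (r > R, all charge enclosed).
Q_enc = 4π ∫₀^R ρ₀(r'/R)^1 r'² dr' = 4πρ₀R³/4 = 7.197×10^-7 C.
By Gauss's law, ∮E·dA = E·4πr² = Q_enc/ε₀.
E = |Q_enc|/(4πε₀r²) = (7.197e-7)/(4π·8.85×10^-12·(0.151)²) = 2.84×10^5 N/C.

|E| ≈ 2.84×10^5 N/C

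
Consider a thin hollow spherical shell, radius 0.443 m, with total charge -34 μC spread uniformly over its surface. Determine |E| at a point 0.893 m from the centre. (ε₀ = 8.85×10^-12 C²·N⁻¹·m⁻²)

By spherical symmetry E is radial; choose a Gaussian sphere of radius r = 0.893 m (r > 0.443 m).
The entire shell is enclosed: Q_enc = -3.40×10^-5 C.
Gauss's law: E·4πr² = Q_enc/ε₀.
E = |Q_enc|/(4πε₀r²) = (3.40e-5)/(4π·8.85×10^-12·(0.893)²) = 3.83×10^5 N/C.

|E| = 3.83×10^5 V/m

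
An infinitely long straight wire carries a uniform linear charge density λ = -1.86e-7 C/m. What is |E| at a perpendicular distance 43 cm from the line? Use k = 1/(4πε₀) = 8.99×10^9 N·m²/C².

E ≈ 7.78e3 N/C

Take a coaxial cylindrical Gaussian surface of radius r = 43 cm and length L.
Q_enc = λL, so λ_enc = -1.86×10^-7 C/m.
Applying ∮E·dA = Q_enc/ε₀ with the end caps contributing no flux:
E = 2k|λ_enc|/r = 2(8.99×10^9)(1.86×10^-7)/(0.43) = 7.78×10^3 N/C.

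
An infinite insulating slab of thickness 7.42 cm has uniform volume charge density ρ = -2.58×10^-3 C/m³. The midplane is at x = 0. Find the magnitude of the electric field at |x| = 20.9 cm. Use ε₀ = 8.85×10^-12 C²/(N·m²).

|E| = 1.08e7 V/m

The point |x| = 20.9 cm lies outside the slab (half-thickness 0.0371 m). A symmetric pillbox spanning the full slab encloses Q_enc = ρ·d·A.
Flux = 2EA ⇒ E = |ρ|d/(2ε₀), independent of distance outside.
E = (2.58×10^-3)(0.0742)/(2·8.85×10^-12) = 1.08×10^7 N/C.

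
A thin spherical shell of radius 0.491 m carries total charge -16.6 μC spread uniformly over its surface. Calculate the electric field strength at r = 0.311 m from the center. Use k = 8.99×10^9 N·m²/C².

By spherical symmetry E is radial; choose a Gaussian sphere of radius r = 0.311 m (inside the shell, r < 0.491 m).
All the charge is outside the Gaussian surface: Q_enc = 0, hence E = 0 everywhere inside the shell.

|E| = 0 V/m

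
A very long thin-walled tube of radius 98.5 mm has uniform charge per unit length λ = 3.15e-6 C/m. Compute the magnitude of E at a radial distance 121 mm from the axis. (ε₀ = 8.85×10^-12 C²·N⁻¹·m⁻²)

By cylindrical symmetry E is radial; use a coaxial Gaussian cylinder of radius 121 mm and length L (r > 98.5 mm).
The full line charge is enclosed: λ_enc = 3.15×10^-6 C/m.
Gauss's law: E·2πrL = λ_enc L/ε₀.
E = |λ_enc|/(2πε₀r) = (3.15×10^-6)/(2π·8.85×10^-12·0.121) = 4.68×10^5 N/C.

|E| = 4.68×10^5 N/C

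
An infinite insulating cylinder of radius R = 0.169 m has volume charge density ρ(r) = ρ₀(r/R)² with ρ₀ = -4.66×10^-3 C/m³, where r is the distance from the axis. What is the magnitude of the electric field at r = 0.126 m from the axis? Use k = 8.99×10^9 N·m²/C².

|E| = 9.22×10^6 V/m

Choose a coaxial cylinder of radius r = 0.126 m (arbitrary length L) as the Gaussian surface (r < R).
Integrating ρ over the cross-section to radius r: λ_enc = (2πρ₀/R²) ∫₀^r r'^3 dr' = 2πρ₀ r^4/(4·R²) = -6.46×10^-5 C/m.
By Gauss's law (flux through the curved wall only), E·2πrL = λ_enc L/ε₀.
E = 2k|λ_enc|/r = 2(8.99×10^9)(6.46×10^-5)/(0.126) = 9.22e6 N/C.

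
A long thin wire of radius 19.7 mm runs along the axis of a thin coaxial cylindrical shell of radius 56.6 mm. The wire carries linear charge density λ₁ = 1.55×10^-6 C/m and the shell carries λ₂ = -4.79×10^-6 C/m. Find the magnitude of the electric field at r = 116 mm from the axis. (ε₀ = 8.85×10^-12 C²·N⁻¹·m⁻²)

5.02×10^5 V/m

Take a coaxial cylindrical Gaussian surface of radius r = 116 mm and length L (r > 56.6 mm, enclosing both).
λ_enc = λ₁ + λ₂ = (1.55×10^-6) + (-4.79×10^-6) = -3.24×10^-6 C/m.
Gauss's law: E·2πrL = λ_enc L/ε₀.
E = |λ_enc|/(2πε₀r) = (3.24×10^-6)/(2π·8.85×10^-12·0.116) = 5.02×10^5 N/C.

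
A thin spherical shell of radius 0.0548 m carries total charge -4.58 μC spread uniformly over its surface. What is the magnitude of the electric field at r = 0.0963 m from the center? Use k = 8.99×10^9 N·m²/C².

Use a concentric Gaussian sphere at r = 0.0963 m (r > 0.0548 m).
The entire shell is enclosed: Q_enc = -4.58e-6 C.
Gauss's law: E·4πr² = Q_enc/ε₀.
E = k|Q_enc|/r² = (8.99×10^9)(4.58×10^-6)/(0.0963)² = 4.44e6 N/C.

E ≈ 4.44×10^6 V/m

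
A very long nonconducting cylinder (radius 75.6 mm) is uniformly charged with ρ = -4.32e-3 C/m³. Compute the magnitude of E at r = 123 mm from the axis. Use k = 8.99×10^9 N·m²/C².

E ≈ 1.13×10^7 N/C

Choose a coaxial cylinder of radius r = 123 mm (arbitrary length L) as the Gaussian surface (r > 75.6 mm, full cross-section enclosed).
λ_enc = ρ·πR² = (-4.32×10^-3)π(0.0756)² = -7.757×10^-5 C/m.
Since E is radial and uniform over the curved surface, Φ = E·2πrL = Q_enc/ε₀ = λ_enc L/ε₀.
E = 2k|λ_enc|/r = 2(8.99×10^9)(7.757×10^-5)/(0.123) = 1.13×10^7 N/C.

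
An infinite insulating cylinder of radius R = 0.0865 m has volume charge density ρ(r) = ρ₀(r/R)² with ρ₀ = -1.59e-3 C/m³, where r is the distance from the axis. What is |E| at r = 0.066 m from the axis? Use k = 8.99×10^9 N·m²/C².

Take a coaxial cylindrical Gaussian surface of radius r = 0.066 m and length L (r < R).
λ_enc = ∫₀^r ρ(r')·2πr' dr' = (2πρ₀/R²)·r^4/4 = -6.334e-6 C/m.
Gauss's law: E·2πrL = λ_enc L/ε₀.
E = 2k|λ_enc|/r = 2(8.99×10^9)(6.334×10^-6)/(0.066) = 1.73×10^6 N/C.

E ≈ 1.73×10^6 N/C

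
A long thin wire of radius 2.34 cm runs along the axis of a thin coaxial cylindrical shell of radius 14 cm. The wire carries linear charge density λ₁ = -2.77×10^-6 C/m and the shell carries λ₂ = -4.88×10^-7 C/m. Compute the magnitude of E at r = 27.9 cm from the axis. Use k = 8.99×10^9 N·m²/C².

Coaxial Gaussian cylinder, radius r = 27.9 cm, length L (r > 14 cm, enclosing both).
λ_enc = λ₁ + λ₂ = (-2.77×10^-6) + (-4.88×10^-7) = -3.258×10^-6 C/m.
Since E is radial and uniform over the curved surface, Φ = E·2πrL = Q_enc/ε₀ = λ_enc L/ε₀.
E = 2k|λ_enc|/r = 2(8.99×10^9)(3.258e-6)/(0.279) = 2.10×10^5 N/C.

E ≈ 2.10×10^5 V/m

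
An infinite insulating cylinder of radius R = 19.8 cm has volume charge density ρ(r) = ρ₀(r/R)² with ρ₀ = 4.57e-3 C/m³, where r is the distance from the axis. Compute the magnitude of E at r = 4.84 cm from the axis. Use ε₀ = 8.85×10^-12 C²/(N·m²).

Coaxial Gaussian cylinder, radius r = 4.84 cm, length L (r < R).
Integrating ρ over the cross-section to radius r: λ_enc = (2πρ₀/R²) ∫₀^r r'^3 dr' = 2πρ₀ r^4/(4·R²) = 1.005e-6 C/m.
Gauss's law: E·2πrL = λ_enc L/ε₀.
E = |λ_enc|/(2πε₀r) = (1.005×10^-6)/(2π·8.85×10^-12·0.0484) = 3.73×10^5 N/C.

|E| ≈ 3.73×10^5 V/m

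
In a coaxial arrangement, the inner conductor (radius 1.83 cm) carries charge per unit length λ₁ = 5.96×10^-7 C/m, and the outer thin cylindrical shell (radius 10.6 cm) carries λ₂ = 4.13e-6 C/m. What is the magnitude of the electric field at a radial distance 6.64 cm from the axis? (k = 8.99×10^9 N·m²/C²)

Take a coaxial cylindrical Gaussian surface of radius r = 6.64 cm and length L (between the conductors, 1.83 cm < r < 10.6 cm).
The shell at 10.6 cm lies outside the Gaussian surface, so λ_enc = λ₁ = 5.96×10^-7 C/m.
Applying ∮E·dA = Q_enc/ε₀ with the end caps contributing no flux:
E = 2k|λ_enc|/r = 2(8.99×10^9)(5.96×10^-7)/(0.0664) = 1.61e5 N/C.

|E| = 1.61×10^5 N/C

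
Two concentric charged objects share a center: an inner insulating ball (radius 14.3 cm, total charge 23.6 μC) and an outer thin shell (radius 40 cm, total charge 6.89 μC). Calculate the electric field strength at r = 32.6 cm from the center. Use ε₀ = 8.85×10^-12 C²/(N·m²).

Use a concentric Gaussian sphere at r = 32.6 cm (between the bodies, 14.3 cm < r < 40 cm).
Only the inner charge is enclosed; the outer shell contributes nothing inside itself. Q_enc = 23.6 μC = 2.36e-5 C.
Gauss's law: E·4πr² = Q_enc/ε₀.
E = |Q_enc|/(4πε₀r²) = (2.36×10^-5)/(4π·8.85×10^-12·(0.326)²) = 2.00e6 N/C.

|E| = 2.00×10^6 N/C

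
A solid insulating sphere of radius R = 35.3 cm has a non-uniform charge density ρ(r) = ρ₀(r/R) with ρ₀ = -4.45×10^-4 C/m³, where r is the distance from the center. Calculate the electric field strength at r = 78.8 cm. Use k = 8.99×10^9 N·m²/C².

|E| = 8.90e5 V/m

Symmetry ⇒ E = E(r) r̂. Gaussian sphere of radius r = 78.8 cm (r > R, all charge enclosed).
Q_enc = 4π ∫₀^R ρ₀(r'/R)^1 r'² dr' = 4πρ₀R³/4 = -6.149e-5 C.
Gauss's law: E·4πr² = Q_enc/ε₀.
E = k|Q_enc|/r² = (8.99×10^9)(6.149×10^-5)/(0.788)² = 8.90×10^5 N/C.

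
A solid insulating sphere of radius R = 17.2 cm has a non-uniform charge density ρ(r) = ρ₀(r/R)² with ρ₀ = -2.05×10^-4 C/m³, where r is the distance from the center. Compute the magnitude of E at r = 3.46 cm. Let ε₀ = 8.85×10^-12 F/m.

By spherical symmetry E is radial; choose a Gaussian sphere of radius r = 3.46 cm (r < R).
Q_enc = ∫₀^r ρ(r')·4πr'² dr' = (4πρ₀/R²) ∫₀^r r'^4 dr' = 4πρ₀ r^5/(5·R²) = -8.636×10^-10 C.
Applying ∮E·dA = Q_enc/ε₀ with Φ = E(4πr²):
E = |Q_enc|/(4πε₀r²) = (8.636×10^-10)/(4π·8.85×10^-12·(0.0346)²) = 6.49×10^3 N/C.

|E| ≈ 6.49×10^3 N/C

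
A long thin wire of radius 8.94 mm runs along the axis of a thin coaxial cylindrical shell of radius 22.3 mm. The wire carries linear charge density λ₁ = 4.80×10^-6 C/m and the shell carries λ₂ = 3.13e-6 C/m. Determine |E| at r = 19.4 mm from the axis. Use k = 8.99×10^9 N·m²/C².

E ≈ 4.45×10^6 V/m

Coaxial Gaussian cylinder, radius r = 19.4 mm, length L (between the conductors, 8.94 mm < r < 22.3 mm).
The shell at 22.3 mm lies outside the Gaussian surface, so λ_enc = λ₁ = 4.80e-6 C/m.
Since E is radial and uniform over the curved surface, Φ = E·2πrL = Q_enc/ε₀ = λ_enc L/ε₀.
E = 2k|λ_enc|/r = 2(8.99×10^9)(4.80e-6)/(0.0194) = 4.45×10^6 N/C.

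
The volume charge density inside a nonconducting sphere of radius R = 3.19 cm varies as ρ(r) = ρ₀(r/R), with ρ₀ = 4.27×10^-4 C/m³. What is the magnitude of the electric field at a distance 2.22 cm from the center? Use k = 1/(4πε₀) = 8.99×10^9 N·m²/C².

Take a concentric spherical Gaussian surface of radius r = 2.22 cm (r < R).
Q_enc = ∫₀^r ρ(r')·4πr'² dr' = (4πρ₀/R) ∫₀^r r'^3 dr' = 4πρ₀ r^4/(4·R) = 1.021×10^-8 C.
Applying ∮E·dA = Q_enc/ε₀ with Φ = E(4πr²):
E = k|Q_enc|/r² = (8.99×10^9)(1.021e-8)/(0.0222)² = 1.86e5 N/C.

1.86×10^5 V/m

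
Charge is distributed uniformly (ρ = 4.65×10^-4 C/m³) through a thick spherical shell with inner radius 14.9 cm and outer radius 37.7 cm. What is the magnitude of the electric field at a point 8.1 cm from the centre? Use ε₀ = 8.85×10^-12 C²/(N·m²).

E = 0

Use a concentric Gaussian sphere at r = 8.1 cm (r < 14.9 cm, inside the empty cavity).
Q_enc = 0 (all charge lies at larger r); Gauss's law gives E = 0.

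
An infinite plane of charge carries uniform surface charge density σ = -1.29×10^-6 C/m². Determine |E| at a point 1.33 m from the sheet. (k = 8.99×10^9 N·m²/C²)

By planar symmetry E is perpendicular to the sheet and uniform; use a Gaussian pillbox with flat faces of area A on each side of the sheet.
Only the two end caps contribute flux: Φ = 2EA. With Q_enc = σA, Gauss's law gives E = |σ|/(2ε₀).
E = 2πk|σ| = 2π(8.99×10^9)(1.29×10^-6) = 7.29×10^4 N/C.

7.29×10^4 V/m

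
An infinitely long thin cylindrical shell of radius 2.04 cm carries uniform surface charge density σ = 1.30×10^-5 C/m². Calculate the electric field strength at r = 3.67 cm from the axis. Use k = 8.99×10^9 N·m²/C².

8.16×10^5 N/C

Coaxial Gaussian cylinder, radius r = 3.67 cm, length L (r > 2.04 cm).
The whole shell is enclosed: λ_enc = σ·2πR = (1.30×10^-5)·2π·(0.0204) = 1.666e-6 C/m.
Applying ∮E·dA = Q_enc/ε₀ with the end caps contributing no flux:
E = 2k|λ_enc|/r = 2(8.99×10^9)(1.666×10^-6)/(0.0367) = 8.16e5 N/C.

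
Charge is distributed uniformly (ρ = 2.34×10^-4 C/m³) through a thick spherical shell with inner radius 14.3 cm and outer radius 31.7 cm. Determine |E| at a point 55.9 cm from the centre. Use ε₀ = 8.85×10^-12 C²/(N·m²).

Use a concentric Gaussian sphere at r = 55.9 cm (r > 31.7 cm, enclosing the whole shell).
Q_enc = ρ·(4π/3)(b³ − a³) = (2.34×10^-4)·(4π/3)·((0.317)³ − (0.143)³) = 2.836e-5 C.
Gauss's law: E·4πr² = Q_enc/ε₀.
E = |Q_enc|/(4πε₀r²) = (2.836×10^-5)/(4π·8.85×10^-12·(0.559)²) = 8.16e5 N/C.

E ≈ 8.16×10^5 V/m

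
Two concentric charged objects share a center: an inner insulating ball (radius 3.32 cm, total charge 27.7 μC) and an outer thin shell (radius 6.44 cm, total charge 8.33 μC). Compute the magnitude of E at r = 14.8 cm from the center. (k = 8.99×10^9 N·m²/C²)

|E| = 1.48×10^7 N/C

Use a concentric Gaussian sphere at r = 14.8 cm (r > 6.44 cm, enclosing both).
Q_enc = (27.7 μC) + (8.33 μC) = 3.603e-5 C.
Since E is radial and uniform over the Gaussian sphere, Φ = E·4πr² = Q_enc/ε₀.
E = k|Q_enc|/r² = (8.99×10^9)(3.603e-5)/(0.148)² = 1.48×10^7 N/C.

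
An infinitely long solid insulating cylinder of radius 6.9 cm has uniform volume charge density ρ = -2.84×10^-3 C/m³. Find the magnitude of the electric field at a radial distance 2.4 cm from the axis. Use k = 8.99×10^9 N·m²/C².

Coaxial Gaussian cylinder, radius r = 2.4 cm, length L (r < R).
Charge inside radius r per length L is ρ·πr²·L, so λ_enc = ρπr² = -5.139×10^-6 C/m.
Gauss's law: E·2πrL = λ_enc L/ε₀.
E = 2k|λ_enc|/r = 2(8.99×10^9)(5.139×10^-6)/(0.024) = 3.85e6 N/C.

3.85×10^6 V/m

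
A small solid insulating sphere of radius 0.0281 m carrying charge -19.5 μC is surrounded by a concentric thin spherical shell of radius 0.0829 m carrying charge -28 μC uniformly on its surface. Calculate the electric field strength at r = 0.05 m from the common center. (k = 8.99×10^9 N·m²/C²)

Take a concentric spherical Gaussian surface of radius r = 0.05 m (between the bodies, 0.0281 m < r < 0.0829 m).
Only the inner charge is enclosed; the outer shell contributes nothing inside itself. Q_enc = -19.5 μC = -1.95×10^-5 C.
Since E is radial and uniform over the Gaussian sphere, Φ = E·4πr² = Q_enc/ε₀.
E = k|Q_enc|/r² = (8.99×10^9)(1.95e-5)/(0.05)² = 7.01e7 N/C.

|E| = 7.01×10^7 V/m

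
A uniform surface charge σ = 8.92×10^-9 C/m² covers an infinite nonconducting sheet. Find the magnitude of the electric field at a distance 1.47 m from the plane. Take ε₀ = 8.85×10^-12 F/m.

Choose a cylindrical pillbox piercing the sheet, end faces (area A) parallel to it.
Only the two end caps contribute flux: Φ = 2EA. With Q_enc = σA, Gauss's law gives E = |σ|/(2ε₀).
E = |σ|/(2ε₀) = (8.92e-9)/(2·8.85×10^-12) = 504 N/C.

|E| = 504 N/C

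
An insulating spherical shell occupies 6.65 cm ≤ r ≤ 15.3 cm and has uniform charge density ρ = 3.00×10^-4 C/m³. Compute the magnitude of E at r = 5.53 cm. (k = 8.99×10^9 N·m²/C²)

E = 0 (no enclosed charge)

Take a concentric spherical Gaussian surface of radius r = 5.53 cm (r < 6.65 cm, inside the empty cavity).
Q_enc = 0 (all charge lies at larger r); Gauss's law gives E = 0.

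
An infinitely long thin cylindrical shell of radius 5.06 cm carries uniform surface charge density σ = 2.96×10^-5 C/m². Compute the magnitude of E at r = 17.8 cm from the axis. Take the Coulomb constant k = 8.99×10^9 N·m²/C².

Coaxial Gaussian cylinder, radius r = 17.8 cm, length L (r > 5.06 cm).
The whole shell is enclosed: λ_enc = σ·2πR = (2.96×10^-5)·2π·(0.0506) = 9.411×10^-6 C/m.
Gauss's law: E·2πrL = λ_enc L/ε₀.
E = 2k|λ_enc|/r = 2(8.99×10^9)(9.411e-6)/(0.178) = 9.51×10^5 N/C.

E = 9.51×10^5 N/C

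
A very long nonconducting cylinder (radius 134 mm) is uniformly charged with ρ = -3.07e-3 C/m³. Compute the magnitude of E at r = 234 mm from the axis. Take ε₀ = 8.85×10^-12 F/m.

Take a coaxial cylindrical Gaussian surface of radius r = 234 mm and length L (r > 134 mm, full cross-section enclosed).
λ_enc = ρ·πR² = (-3.07e-3)π(0.134)² = -1.732×10^-4 C/m.
Since E is radial and uniform over the curved surface, Φ = E·2πrL = Q_enc/ε₀ = λ_enc L/ε₀.
E = |λ_enc|/(2πε₀r) = (1.732×10^-4)/(2π·8.85×10^-12·0.234) = 1.33×10^7 N/C.

|E| ≈ 1.33e7 V/m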